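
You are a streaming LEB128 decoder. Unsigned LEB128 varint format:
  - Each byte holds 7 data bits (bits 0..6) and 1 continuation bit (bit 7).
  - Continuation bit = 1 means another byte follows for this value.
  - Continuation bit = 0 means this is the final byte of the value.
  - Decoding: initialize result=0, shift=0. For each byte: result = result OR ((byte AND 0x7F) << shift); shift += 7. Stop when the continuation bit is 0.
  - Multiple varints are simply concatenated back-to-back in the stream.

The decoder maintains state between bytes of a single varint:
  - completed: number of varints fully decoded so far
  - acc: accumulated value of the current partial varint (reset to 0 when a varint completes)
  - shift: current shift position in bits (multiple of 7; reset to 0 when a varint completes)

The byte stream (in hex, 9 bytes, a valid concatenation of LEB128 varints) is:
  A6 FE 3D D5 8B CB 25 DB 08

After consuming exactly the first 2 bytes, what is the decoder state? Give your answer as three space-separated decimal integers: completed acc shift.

Answer: 0 16166 14

Derivation:
byte[0]=0xA6 cont=1 payload=0x26: acc |= 38<<0 -> completed=0 acc=38 shift=7
byte[1]=0xFE cont=1 payload=0x7E: acc |= 126<<7 -> completed=0 acc=16166 shift=14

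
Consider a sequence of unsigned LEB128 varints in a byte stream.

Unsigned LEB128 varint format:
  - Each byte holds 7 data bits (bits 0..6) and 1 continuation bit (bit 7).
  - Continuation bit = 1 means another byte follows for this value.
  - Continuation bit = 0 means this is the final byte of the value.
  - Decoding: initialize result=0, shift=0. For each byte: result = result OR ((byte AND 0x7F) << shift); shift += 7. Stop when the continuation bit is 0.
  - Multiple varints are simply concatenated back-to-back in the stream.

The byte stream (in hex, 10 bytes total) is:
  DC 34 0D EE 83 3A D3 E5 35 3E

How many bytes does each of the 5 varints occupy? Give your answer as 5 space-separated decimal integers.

  byte[0]=0xDC cont=1 payload=0x5C=92: acc |= 92<<0 -> acc=92 shift=7
  byte[1]=0x34 cont=0 payload=0x34=52: acc |= 52<<7 -> acc=6748 shift=14 [end]
Varint 1: bytes[0:2] = DC 34 -> value 6748 (2 byte(s))
  byte[2]=0x0D cont=0 payload=0x0D=13: acc |= 13<<0 -> acc=13 shift=7 [end]
Varint 2: bytes[2:3] = 0D -> value 13 (1 byte(s))
  byte[3]=0xEE cont=1 payload=0x6E=110: acc |= 110<<0 -> acc=110 shift=7
  byte[4]=0x83 cont=1 payload=0x03=3: acc |= 3<<7 -> acc=494 shift=14
  byte[5]=0x3A cont=0 payload=0x3A=58: acc |= 58<<14 -> acc=950766 shift=21 [end]
Varint 3: bytes[3:6] = EE 83 3A -> value 950766 (3 byte(s))
  byte[6]=0xD3 cont=1 payload=0x53=83: acc |= 83<<0 -> acc=83 shift=7
  byte[7]=0xE5 cont=1 payload=0x65=101: acc |= 101<<7 -> acc=13011 shift=14
  byte[8]=0x35 cont=0 payload=0x35=53: acc |= 53<<14 -> acc=881363 shift=21 [end]
Varint 4: bytes[6:9] = D3 E5 35 -> value 881363 (3 byte(s))
  byte[9]=0x3E cont=0 payload=0x3E=62: acc |= 62<<0 -> acc=62 shift=7 [end]
Varint 5: bytes[9:10] = 3E -> value 62 (1 byte(s))

Answer: 2 1 3 3 1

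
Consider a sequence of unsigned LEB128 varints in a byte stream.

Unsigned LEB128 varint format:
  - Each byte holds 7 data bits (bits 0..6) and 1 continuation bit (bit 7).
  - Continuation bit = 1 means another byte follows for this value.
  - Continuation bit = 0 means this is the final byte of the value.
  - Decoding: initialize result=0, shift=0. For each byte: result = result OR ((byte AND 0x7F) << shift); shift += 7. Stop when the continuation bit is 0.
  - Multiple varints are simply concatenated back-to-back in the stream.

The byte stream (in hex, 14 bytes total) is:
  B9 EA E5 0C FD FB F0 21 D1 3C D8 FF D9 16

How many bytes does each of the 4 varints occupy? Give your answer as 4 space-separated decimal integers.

Answer: 4 4 2 4

Derivation:
  byte[0]=0xB9 cont=1 payload=0x39=57: acc |= 57<<0 -> acc=57 shift=7
  byte[1]=0xEA cont=1 payload=0x6A=106: acc |= 106<<7 -> acc=13625 shift=14
  byte[2]=0xE5 cont=1 payload=0x65=101: acc |= 101<<14 -> acc=1668409 shift=21
  byte[3]=0x0C cont=0 payload=0x0C=12: acc |= 12<<21 -> acc=26834233 shift=28 [end]
Varint 1: bytes[0:4] = B9 EA E5 0C -> value 26834233 (4 byte(s))
  byte[4]=0xFD cont=1 payload=0x7D=125: acc |= 125<<0 -> acc=125 shift=7
  byte[5]=0xFB cont=1 payload=0x7B=123: acc |= 123<<7 -> acc=15869 shift=14
  byte[6]=0xF0 cont=1 payload=0x70=112: acc |= 112<<14 -> acc=1850877 shift=21
  byte[7]=0x21 cont=0 payload=0x21=33: acc |= 33<<21 -> acc=71056893 shift=28 [end]
Varint 2: bytes[4:8] = FD FB F0 21 -> value 71056893 (4 byte(s))
  byte[8]=0xD1 cont=1 payload=0x51=81: acc |= 81<<0 -> acc=81 shift=7
  byte[9]=0x3C cont=0 payload=0x3C=60: acc |= 60<<7 -> acc=7761 shift=14 [end]
Varint 3: bytes[8:10] = D1 3C -> value 7761 (2 byte(s))
  byte[10]=0xD8 cont=1 payload=0x58=88: acc |= 88<<0 -> acc=88 shift=7
  byte[11]=0xFF cont=1 payload=0x7F=127: acc |= 127<<7 -> acc=16344 shift=14
  byte[12]=0xD9 cont=1 payload=0x59=89: acc |= 89<<14 -> acc=1474520 shift=21
  byte[13]=0x16 cont=0 payload=0x16=22: acc |= 22<<21 -> acc=47611864 shift=28 [end]
Varint 4: bytes[10:14] = D8 FF D9 16 -> value 47611864 (4 byte(s))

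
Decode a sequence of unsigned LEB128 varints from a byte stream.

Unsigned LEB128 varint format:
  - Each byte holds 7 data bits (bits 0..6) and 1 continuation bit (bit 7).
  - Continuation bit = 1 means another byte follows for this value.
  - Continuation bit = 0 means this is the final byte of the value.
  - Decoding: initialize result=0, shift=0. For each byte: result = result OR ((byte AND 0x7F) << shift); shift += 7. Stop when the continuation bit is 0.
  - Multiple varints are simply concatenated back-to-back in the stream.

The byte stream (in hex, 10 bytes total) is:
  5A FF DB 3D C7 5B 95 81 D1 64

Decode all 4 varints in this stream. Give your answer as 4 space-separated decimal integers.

Answer: 90 1011199 11719 211042453

Derivation:
  byte[0]=0x5A cont=0 payload=0x5A=90: acc |= 90<<0 -> acc=90 shift=7 [end]
Varint 1: bytes[0:1] = 5A -> value 90 (1 byte(s))
  byte[1]=0xFF cont=1 payload=0x7F=127: acc |= 127<<0 -> acc=127 shift=7
  byte[2]=0xDB cont=1 payload=0x5B=91: acc |= 91<<7 -> acc=11775 shift=14
  byte[3]=0x3D cont=0 payload=0x3D=61: acc |= 61<<14 -> acc=1011199 shift=21 [end]
Varint 2: bytes[1:4] = FF DB 3D -> value 1011199 (3 byte(s))
  byte[4]=0xC7 cont=1 payload=0x47=71: acc |= 71<<0 -> acc=71 shift=7
  byte[5]=0x5B cont=0 payload=0x5B=91: acc |= 91<<7 -> acc=11719 shift=14 [end]
Varint 3: bytes[4:6] = C7 5B -> value 11719 (2 byte(s))
  byte[6]=0x95 cont=1 payload=0x15=21: acc |= 21<<0 -> acc=21 shift=7
  byte[7]=0x81 cont=1 payload=0x01=1: acc |= 1<<7 -> acc=149 shift=14
  byte[8]=0xD1 cont=1 payload=0x51=81: acc |= 81<<14 -> acc=1327253 shift=21
  byte[9]=0x64 cont=0 payload=0x64=100: acc |= 100<<21 -> acc=211042453 shift=28 [end]
Varint 4: bytes[6:10] = 95 81 D1 64 -> value 211042453 (4 byte(s))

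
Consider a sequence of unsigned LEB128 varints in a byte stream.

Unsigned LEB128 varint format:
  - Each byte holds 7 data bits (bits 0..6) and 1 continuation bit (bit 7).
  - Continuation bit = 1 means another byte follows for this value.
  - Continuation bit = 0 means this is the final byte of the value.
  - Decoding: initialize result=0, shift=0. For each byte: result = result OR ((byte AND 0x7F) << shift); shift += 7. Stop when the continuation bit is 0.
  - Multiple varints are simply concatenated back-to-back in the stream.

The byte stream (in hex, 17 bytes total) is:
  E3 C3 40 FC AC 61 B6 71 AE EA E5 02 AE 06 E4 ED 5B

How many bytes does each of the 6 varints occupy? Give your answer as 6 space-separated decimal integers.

Answer: 3 3 2 4 2 3

Derivation:
  byte[0]=0xE3 cont=1 payload=0x63=99: acc |= 99<<0 -> acc=99 shift=7
  byte[1]=0xC3 cont=1 payload=0x43=67: acc |= 67<<7 -> acc=8675 shift=14
  byte[2]=0x40 cont=0 payload=0x40=64: acc |= 64<<14 -> acc=1057251 shift=21 [end]
Varint 1: bytes[0:3] = E3 C3 40 -> value 1057251 (3 byte(s))
  byte[3]=0xFC cont=1 payload=0x7C=124: acc |= 124<<0 -> acc=124 shift=7
  byte[4]=0xAC cont=1 payload=0x2C=44: acc |= 44<<7 -> acc=5756 shift=14
  byte[5]=0x61 cont=0 payload=0x61=97: acc |= 97<<14 -> acc=1595004 shift=21 [end]
Varint 2: bytes[3:6] = FC AC 61 -> value 1595004 (3 byte(s))
  byte[6]=0xB6 cont=1 payload=0x36=54: acc |= 54<<0 -> acc=54 shift=7
  byte[7]=0x71 cont=0 payload=0x71=113: acc |= 113<<7 -> acc=14518 shift=14 [end]
Varint 3: bytes[6:8] = B6 71 -> value 14518 (2 byte(s))
  byte[8]=0xAE cont=1 payload=0x2E=46: acc |= 46<<0 -> acc=46 shift=7
  byte[9]=0xEA cont=1 payload=0x6A=106: acc |= 106<<7 -> acc=13614 shift=14
  byte[10]=0xE5 cont=1 payload=0x65=101: acc |= 101<<14 -> acc=1668398 shift=21
  byte[11]=0x02 cont=0 payload=0x02=2: acc |= 2<<21 -> acc=5862702 shift=28 [end]
Varint 4: bytes[8:12] = AE EA E5 02 -> value 5862702 (4 byte(s))
  byte[12]=0xAE cont=1 payload=0x2E=46: acc |= 46<<0 -> acc=46 shift=7
  byte[13]=0x06 cont=0 payload=0x06=6: acc |= 6<<7 -> acc=814 shift=14 [end]
Varint 5: bytes[12:14] = AE 06 -> value 814 (2 byte(s))
  byte[14]=0xE4 cont=1 payload=0x64=100: acc |= 100<<0 -> acc=100 shift=7
  byte[15]=0xED cont=1 payload=0x6D=109: acc |= 109<<7 -> acc=14052 shift=14
  byte[16]=0x5B cont=0 payload=0x5B=91: acc |= 91<<14 -> acc=1504996 shift=21 [end]
Varint 6: bytes[14:17] = E4 ED 5B -> value 1504996 (3 byte(s))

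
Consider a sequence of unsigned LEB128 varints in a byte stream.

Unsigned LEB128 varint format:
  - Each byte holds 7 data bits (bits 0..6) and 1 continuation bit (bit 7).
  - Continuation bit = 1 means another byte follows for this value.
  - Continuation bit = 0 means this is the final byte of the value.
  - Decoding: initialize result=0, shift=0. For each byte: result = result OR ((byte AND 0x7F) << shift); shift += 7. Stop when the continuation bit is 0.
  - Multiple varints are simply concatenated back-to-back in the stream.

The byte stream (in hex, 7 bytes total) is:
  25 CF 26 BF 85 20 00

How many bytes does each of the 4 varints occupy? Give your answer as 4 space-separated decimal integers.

Answer: 1 2 3 1

Derivation:
  byte[0]=0x25 cont=0 payload=0x25=37: acc |= 37<<0 -> acc=37 shift=7 [end]
Varint 1: bytes[0:1] = 25 -> value 37 (1 byte(s))
  byte[1]=0xCF cont=1 payload=0x4F=79: acc |= 79<<0 -> acc=79 shift=7
  byte[2]=0x26 cont=0 payload=0x26=38: acc |= 38<<7 -> acc=4943 shift=14 [end]
Varint 2: bytes[1:3] = CF 26 -> value 4943 (2 byte(s))
  byte[3]=0xBF cont=1 payload=0x3F=63: acc |= 63<<0 -> acc=63 shift=7
  byte[4]=0x85 cont=1 payload=0x05=5: acc |= 5<<7 -> acc=703 shift=14
  byte[5]=0x20 cont=0 payload=0x20=32: acc |= 32<<14 -> acc=524991 shift=21 [end]
Varint 3: bytes[3:6] = BF 85 20 -> value 524991 (3 byte(s))
  byte[6]=0x00 cont=0 payload=0x00=0: acc |= 0<<0 -> acc=0 shift=7 [end]
Varint 4: bytes[6:7] = 00 -> value 0 (1 byte(s))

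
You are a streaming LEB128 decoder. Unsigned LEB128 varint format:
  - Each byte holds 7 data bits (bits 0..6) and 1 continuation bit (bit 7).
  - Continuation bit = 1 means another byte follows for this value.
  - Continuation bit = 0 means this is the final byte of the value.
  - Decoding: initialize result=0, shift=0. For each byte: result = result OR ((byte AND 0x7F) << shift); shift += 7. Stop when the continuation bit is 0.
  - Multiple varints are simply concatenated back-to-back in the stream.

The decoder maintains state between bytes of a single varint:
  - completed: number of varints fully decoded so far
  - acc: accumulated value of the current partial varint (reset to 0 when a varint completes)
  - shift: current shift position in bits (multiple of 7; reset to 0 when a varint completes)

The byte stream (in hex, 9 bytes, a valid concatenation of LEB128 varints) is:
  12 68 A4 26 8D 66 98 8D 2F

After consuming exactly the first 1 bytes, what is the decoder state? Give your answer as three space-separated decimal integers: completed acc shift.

byte[0]=0x12 cont=0 payload=0x12: varint #1 complete (value=18); reset -> completed=1 acc=0 shift=0

Answer: 1 0 0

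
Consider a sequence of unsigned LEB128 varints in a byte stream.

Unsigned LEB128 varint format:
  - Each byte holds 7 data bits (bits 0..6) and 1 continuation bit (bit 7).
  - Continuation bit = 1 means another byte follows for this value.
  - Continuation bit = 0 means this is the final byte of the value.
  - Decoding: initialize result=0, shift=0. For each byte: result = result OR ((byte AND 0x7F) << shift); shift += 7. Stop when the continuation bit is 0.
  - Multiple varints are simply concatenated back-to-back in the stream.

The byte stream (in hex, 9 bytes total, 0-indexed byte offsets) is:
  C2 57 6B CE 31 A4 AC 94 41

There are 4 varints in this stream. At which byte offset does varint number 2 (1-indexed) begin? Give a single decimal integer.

  byte[0]=0xC2 cont=1 payload=0x42=66: acc |= 66<<0 -> acc=66 shift=7
  byte[1]=0x57 cont=0 payload=0x57=87: acc |= 87<<7 -> acc=11202 shift=14 [end]
Varint 1: bytes[0:2] = C2 57 -> value 11202 (2 byte(s))
  byte[2]=0x6B cont=0 payload=0x6B=107: acc |= 107<<0 -> acc=107 shift=7 [end]
Varint 2: bytes[2:3] = 6B -> value 107 (1 byte(s))
  byte[3]=0xCE cont=1 payload=0x4E=78: acc |= 78<<0 -> acc=78 shift=7
  byte[4]=0x31 cont=0 payload=0x31=49: acc |= 49<<7 -> acc=6350 shift=14 [end]
Varint 3: bytes[3:5] = CE 31 -> value 6350 (2 byte(s))
  byte[5]=0xA4 cont=1 payload=0x24=36: acc |= 36<<0 -> acc=36 shift=7
  byte[6]=0xAC cont=1 payload=0x2C=44: acc |= 44<<7 -> acc=5668 shift=14
  byte[7]=0x94 cont=1 payload=0x14=20: acc |= 20<<14 -> acc=333348 shift=21
  byte[8]=0x41 cont=0 payload=0x41=65: acc |= 65<<21 -> acc=136648228 shift=28 [end]
Varint 4: bytes[5:9] = A4 AC 94 41 -> value 136648228 (4 byte(s))

Answer: 2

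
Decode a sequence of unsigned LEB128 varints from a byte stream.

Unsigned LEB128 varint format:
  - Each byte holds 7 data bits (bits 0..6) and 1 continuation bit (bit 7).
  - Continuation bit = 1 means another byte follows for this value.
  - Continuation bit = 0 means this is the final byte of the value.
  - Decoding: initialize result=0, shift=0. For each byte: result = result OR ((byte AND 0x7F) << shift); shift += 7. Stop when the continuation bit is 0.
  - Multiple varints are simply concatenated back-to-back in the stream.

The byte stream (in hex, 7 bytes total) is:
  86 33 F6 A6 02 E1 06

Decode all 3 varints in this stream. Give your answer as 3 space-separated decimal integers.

Answer: 6534 37750 865

Derivation:
  byte[0]=0x86 cont=1 payload=0x06=6: acc |= 6<<0 -> acc=6 shift=7
  byte[1]=0x33 cont=0 payload=0x33=51: acc |= 51<<7 -> acc=6534 shift=14 [end]
Varint 1: bytes[0:2] = 86 33 -> value 6534 (2 byte(s))
  byte[2]=0xF6 cont=1 payload=0x76=118: acc |= 118<<0 -> acc=118 shift=7
  byte[3]=0xA6 cont=1 payload=0x26=38: acc |= 38<<7 -> acc=4982 shift=14
  byte[4]=0x02 cont=0 payload=0x02=2: acc |= 2<<14 -> acc=37750 shift=21 [end]
Varint 2: bytes[2:5] = F6 A6 02 -> value 37750 (3 byte(s))
  byte[5]=0xE1 cont=1 payload=0x61=97: acc |= 97<<0 -> acc=97 shift=7
  byte[6]=0x06 cont=0 payload=0x06=6: acc |= 6<<7 -> acc=865 shift=14 [end]
Varint 3: bytes[5:7] = E1 06 -> value 865 (2 byte(s))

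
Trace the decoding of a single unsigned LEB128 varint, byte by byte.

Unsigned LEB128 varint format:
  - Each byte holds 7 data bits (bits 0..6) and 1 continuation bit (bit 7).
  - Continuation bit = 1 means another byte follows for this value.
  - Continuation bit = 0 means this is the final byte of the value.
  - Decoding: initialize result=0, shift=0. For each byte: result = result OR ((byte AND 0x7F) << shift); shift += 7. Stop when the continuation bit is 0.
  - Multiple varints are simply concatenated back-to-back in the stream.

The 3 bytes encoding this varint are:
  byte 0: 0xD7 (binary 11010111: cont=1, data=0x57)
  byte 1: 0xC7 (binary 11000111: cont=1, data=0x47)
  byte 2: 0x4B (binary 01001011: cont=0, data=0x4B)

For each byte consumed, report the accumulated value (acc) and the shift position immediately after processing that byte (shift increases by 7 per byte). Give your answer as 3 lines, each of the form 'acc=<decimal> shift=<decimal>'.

byte 0=0xD7: payload=0x57=87, contrib = 87<<0 = 87; acc -> 87, shift -> 7
byte 1=0xC7: payload=0x47=71, contrib = 71<<7 = 9088; acc -> 9175, shift -> 14
byte 2=0x4B: payload=0x4B=75, contrib = 75<<14 = 1228800; acc -> 1237975, shift -> 21

Answer: acc=87 shift=7
acc=9175 shift=14
acc=1237975 shift=21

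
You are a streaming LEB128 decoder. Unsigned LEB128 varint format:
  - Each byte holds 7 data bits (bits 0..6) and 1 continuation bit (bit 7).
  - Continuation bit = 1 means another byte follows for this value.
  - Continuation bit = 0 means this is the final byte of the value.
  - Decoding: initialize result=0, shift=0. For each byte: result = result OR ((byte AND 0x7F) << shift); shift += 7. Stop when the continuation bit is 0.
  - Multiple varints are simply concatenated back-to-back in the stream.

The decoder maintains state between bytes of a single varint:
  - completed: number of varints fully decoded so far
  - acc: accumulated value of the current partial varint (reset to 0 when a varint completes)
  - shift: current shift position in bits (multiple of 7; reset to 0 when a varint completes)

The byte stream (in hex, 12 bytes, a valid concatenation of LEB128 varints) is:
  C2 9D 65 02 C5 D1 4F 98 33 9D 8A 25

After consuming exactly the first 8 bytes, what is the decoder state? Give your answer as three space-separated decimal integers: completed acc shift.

Answer: 3 24 7

Derivation:
byte[0]=0xC2 cont=1 payload=0x42: acc |= 66<<0 -> completed=0 acc=66 shift=7
byte[1]=0x9D cont=1 payload=0x1D: acc |= 29<<7 -> completed=0 acc=3778 shift=14
byte[2]=0x65 cont=0 payload=0x65: varint #1 complete (value=1658562); reset -> completed=1 acc=0 shift=0
byte[3]=0x02 cont=0 payload=0x02: varint #2 complete (value=2); reset -> completed=2 acc=0 shift=0
byte[4]=0xC5 cont=1 payload=0x45: acc |= 69<<0 -> completed=2 acc=69 shift=7
byte[5]=0xD1 cont=1 payload=0x51: acc |= 81<<7 -> completed=2 acc=10437 shift=14
byte[6]=0x4F cont=0 payload=0x4F: varint #3 complete (value=1304773); reset -> completed=3 acc=0 shift=0
byte[7]=0x98 cont=1 payload=0x18: acc |= 24<<0 -> completed=3 acc=24 shift=7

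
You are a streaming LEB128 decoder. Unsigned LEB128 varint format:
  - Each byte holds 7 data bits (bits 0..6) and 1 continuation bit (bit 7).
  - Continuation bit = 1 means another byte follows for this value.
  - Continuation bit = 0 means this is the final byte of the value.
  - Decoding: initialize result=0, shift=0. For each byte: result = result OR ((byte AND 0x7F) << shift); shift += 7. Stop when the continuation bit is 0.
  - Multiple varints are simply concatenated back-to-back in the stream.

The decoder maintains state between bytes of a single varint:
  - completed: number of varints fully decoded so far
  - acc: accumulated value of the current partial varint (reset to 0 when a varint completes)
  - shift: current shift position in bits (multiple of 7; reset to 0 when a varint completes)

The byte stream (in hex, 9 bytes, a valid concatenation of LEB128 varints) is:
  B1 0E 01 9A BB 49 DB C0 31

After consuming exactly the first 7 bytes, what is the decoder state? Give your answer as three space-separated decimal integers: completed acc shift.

byte[0]=0xB1 cont=1 payload=0x31: acc |= 49<<0 -> completed=0 acc=49 shift=7
byte[1]=0x0E cont=0 payload=0x0E: varint #1 complete (value=1841); reset -> completed=1 acc=0 shift=0
byte[2]=0x01 cont=0 payload=0x01: varint #2 complete (value=1); reset -> completed=2 acc=0 shift=0
byte[3]=0x9A cont=1 payload=0x1A: acc |= 26<<0 -> completed=2 acc=26 shift=7
byte[4]=0xBB cont=1 payload=0x3B: acc |= 59<<7 -> completed=2 acc=7578 shift=14
byte[5]=0x49 cont=0 payload=0x49: varint #3 complete (value=1203610); reset -> completed=3 acc=0 shift=0
byte[6]=0xDB cont=1 payload=0x5B: acc |= 91<<0 -> completed=3 acc=91 shift=7

Answer: 3 91 7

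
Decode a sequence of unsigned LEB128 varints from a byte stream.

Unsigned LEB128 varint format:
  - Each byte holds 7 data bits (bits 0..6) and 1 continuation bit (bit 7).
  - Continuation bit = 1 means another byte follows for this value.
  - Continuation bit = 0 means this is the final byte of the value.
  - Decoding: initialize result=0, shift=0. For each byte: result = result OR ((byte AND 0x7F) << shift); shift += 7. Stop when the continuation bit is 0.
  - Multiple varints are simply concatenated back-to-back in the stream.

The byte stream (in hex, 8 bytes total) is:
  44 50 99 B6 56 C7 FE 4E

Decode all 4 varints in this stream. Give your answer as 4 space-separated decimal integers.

Answer: 68 80 1415961 1294151

Derivation:
  byte[0]=0x44 cont=0 payload=0x44=68: acc |= 68<<0 -> acc=68 shift=7 [end]
Varint 1: bytes[0:1] = 44 -> value 68 (1 byte(s))
  byte[1]=0x50 cont=0 payload=0x50=80: acc |= 80<<0 -> acc=80 shift=7 [end]
Varint 2: bytes[1:2] = 50 -> value 80 (1 byte(s))
  byte[2]=0x99 cont=1 payload=0x19=25: acc |= 25<<0 -> acc=25 shift=7
  byte[3]=0xB6 cont=1 payload=0x36=54: acc |= 54<<7 -> acc=6937 shift=14
  byte[4]=0x56 cont=0 payload=0x56=86: acc |= 86<<14 -> acc=1415961 shift=21 [end]
Varint 3: bytes[2:5] = 99 B6 56 -> value 1415961 (3 byte(s))
  byte[5]=0xC7 cont=1 payload=0x47=71: acc |= 71<<0 -> acc=71 shift=7
  byte[6]=0xFE cont=1 payload=0x7E=126: acc |= 126<<7 -> acc=16199 shift=14
  byte[7]=0x4E cont=0 payload=0x4E=78: acc |= 78<<14 -> acc=1294151 shift=21 [end]
Varint 4: bytes[5:8] = C7 FE 4E -> value 1294151 (3 byte(s))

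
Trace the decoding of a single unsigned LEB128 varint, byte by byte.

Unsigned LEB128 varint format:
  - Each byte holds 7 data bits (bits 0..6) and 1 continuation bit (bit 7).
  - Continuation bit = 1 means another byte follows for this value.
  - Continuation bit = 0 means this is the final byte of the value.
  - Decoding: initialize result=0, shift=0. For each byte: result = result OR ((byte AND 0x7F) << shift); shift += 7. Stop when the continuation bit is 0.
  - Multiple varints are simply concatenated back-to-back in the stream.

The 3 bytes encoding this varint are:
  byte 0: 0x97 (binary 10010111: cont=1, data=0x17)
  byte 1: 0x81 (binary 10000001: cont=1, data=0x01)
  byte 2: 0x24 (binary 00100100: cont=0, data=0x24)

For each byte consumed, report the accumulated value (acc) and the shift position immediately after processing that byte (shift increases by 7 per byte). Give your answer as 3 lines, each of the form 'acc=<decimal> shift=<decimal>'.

Answer: acc=23 shift=7
acc=151 shift=14
acc=589975 shift=21

Derivation:
byte 0=0x97: payload=0x17=23, contrib = 23<<0 = 23; acc -> 23, shift -> 7
byte 1=0x81: payload=0x01=1, contrib = 1<<7 = 128; acc -> 151, shift -> 14
byte 2=0x24: payload=0x24=36, contrib = 36<<14 = 589824; acc -> 589975, shift -> 21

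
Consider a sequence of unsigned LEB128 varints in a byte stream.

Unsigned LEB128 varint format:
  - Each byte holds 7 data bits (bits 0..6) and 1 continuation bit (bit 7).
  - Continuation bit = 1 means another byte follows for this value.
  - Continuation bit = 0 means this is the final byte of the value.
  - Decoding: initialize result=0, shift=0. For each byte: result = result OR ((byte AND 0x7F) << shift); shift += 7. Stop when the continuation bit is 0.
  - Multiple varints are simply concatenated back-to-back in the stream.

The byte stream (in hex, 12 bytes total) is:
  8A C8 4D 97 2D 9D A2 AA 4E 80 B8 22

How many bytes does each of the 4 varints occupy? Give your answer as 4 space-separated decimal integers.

Answer: 3 2 4 3

Derivation:
  byte[0]=0x8A cont=1 payload=0x0A=10: acc |= 10<<0 -> acc=10 shift=7
  byte[1]=0xC8 cont=1 payload=0x48=72: acc |= 72<<7 -> acc=9226 shift=14
  byte[2]=0x4D cont=0 payload=0x4D=77: acc |= 77<<14 -> acc=1270794 shift=21 [end]
Varint 1: bytes[0:3] = 8A C8 4D -> value 1270794 (3 byte(s))
  byte[3]=0x97 cont=1 payload=0x17=23: acc |= 23<<0 -> acc=23 shift=7
  byte[4]=0x2D cont=0 payload=0x2D=45: acc |= 45<<7 -> acc=5783 shift=14 [end]
Varint 2: bytes[3:5] = 97 2D -> value 5783 (2 byte(s))
  byte[5]=0x9D cont=1 payload=0x1D=29: acc |= 29<<0 -> acc=29 shift=7
  byte[6]=0xA2 cont=1 payload=0x22=34: acc |= 34<<7 -> acc=4381 shift=14
  byte[7]=0xAA cont=1 payload=0x2A=42: acc |= 42<<14 -> acc=692509 shift=21
  byte[8]=0x4E cont=0 payload=0x4E=78: acc |= 78<<21 -> acc=164270365 shift=28 [end]
Varint 3: bytes[5:9] = 9D A2 AA 4E -> value 164270365 (4 byte(s))
  byte[9]=0x80 cont=1 payload=0x00=0: acc |= 0<<0 -> acc=0 shift=7
  byte[10]=0xB8 cont=1 payload=0x38=56: acc |= 56<<7 -> acc=7168 shift=14
  byte[11]=0x22 cont=0 payload=0x22=34: acc |= 34<<14 -> acc=564224 shift=21 [end]
Varint 4: bytes[9:12] = 80 B8 22 -> value 564224 (3 byte(s))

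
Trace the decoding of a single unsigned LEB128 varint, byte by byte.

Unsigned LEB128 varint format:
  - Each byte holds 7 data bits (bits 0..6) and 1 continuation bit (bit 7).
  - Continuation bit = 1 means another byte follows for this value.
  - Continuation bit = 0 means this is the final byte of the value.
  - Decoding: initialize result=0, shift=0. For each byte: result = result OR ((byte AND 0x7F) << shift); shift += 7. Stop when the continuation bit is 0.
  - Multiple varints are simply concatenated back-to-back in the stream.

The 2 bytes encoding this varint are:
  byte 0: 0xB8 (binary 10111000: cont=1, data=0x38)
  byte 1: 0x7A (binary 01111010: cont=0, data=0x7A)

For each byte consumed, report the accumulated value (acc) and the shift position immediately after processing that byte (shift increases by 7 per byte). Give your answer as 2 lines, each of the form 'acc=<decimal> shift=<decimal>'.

Answer: acc=56 shift=7
acc=15672 shift=14

Derivation:
byte 0=0xB8: payload=0x38=56, contrib = 56<<0 = 56; acc -> 56, shift -> 7
byte 1=0x7A: payload=0x7A=122, contrib = 122<<7 = 15616; acc -> 15672, shift -> 14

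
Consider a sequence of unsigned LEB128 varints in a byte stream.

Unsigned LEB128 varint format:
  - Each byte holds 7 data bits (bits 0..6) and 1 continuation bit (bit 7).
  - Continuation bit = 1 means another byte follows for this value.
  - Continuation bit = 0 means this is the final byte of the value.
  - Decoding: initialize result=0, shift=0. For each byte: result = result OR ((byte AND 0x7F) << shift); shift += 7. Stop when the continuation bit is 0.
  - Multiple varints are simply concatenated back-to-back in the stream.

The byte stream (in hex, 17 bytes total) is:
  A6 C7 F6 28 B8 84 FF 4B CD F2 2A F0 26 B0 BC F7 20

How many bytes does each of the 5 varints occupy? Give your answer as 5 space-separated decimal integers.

Answer: 4 4 3 2 4

Derivation:
  byte[0]=0xA6 cont=1 payload=0x26=38: acc |= 38<<0 -> acc=38 shift=7
  byte[1]=0xC7 cont=1 payload=0x47=71: acc |= 71<<7 -> acc=9126 shift=14
  byte[2]=0xF6 cont=1 payload=0x76=118: acc |= 118<<14 -> acc=1942438 shift=21
  byte[3]=0x28 cont=0 payload=0x28=40: acc |= 40<<21 -> acc=85828518 shift=28 [end]
Varint 1: bytes[0:4] = A6 C7 F6 28 -> value 85828518 (4 byte(s))
  byte[4]=0xB8 cont=1 payload=0x38=56: acc |= 56<<0 -> acc=56 shift=7
  byte[5]=0x84 cont=1 payload=0x04=4: acc |= 4<<7 -> acc=568 shift=14
  byte[6]=0xFF cont=1 payload=0x7F=127: acc |= 127<<14 -> acc=2081336 shift=21
  byte[7]=0x4B cont=0 payload=0x4B=75: acc |= 75<<21 -> acc=159367736 shift=28 [end]
Varint 2: bytes[4:8] = B8 84 FF 4B -> value 159367736 (4 byte(s))
  byte[8]=0xCD cont=1 payload=0x4D=77: acc |= 77<<0 -> acc=77 shift=7
  byte[9]=0xF2 cont=1 payload=0x72=114: acc |= 114<<7 -> acc=14669 shift=14
  byte[10]=0x2A cont=0 payload=0x2A=42: acc |= 42<<14 -> acc=702797 shift=21 [end]
Varint 3: bytes[8:11] = CD F2 2A -> value 702797 (3 byte(s))
  byte[11]=0xF0 cont=1 payload=0x70=112: acc |= 112<<0 -> acc=112 shift=7
  byte[12]=0x26 cont=0 payload=0x26=38: acc |= 38<<7 -> acc=4976 shift=14 [end]
Varint 4: bytes[11:13] = F0 26 -> value 4976 (2 byte(s))
  byte[13]=0xB0 cont=1 payload=0x30=48: acc |= 48<<0 -> acc=48 shift=7
  byte[14]=0xBC cont=1 payload=0x3C=60: acc |= 60<<7 -> acc=7728 shift=14
  byte[15]=0xF7 cont=1 payload=0x77=119: acc |= 119<<14 -> acc=1957424 shift=21
  byte[16]=0x20 cont=0 payload=0x20=32: acc |= 32<<21 -> acc=69066288 shift=28 [end]
Varint 5: bytes[13:17] = B0 BC F7 20 -> value 69066288 (4 byte(s))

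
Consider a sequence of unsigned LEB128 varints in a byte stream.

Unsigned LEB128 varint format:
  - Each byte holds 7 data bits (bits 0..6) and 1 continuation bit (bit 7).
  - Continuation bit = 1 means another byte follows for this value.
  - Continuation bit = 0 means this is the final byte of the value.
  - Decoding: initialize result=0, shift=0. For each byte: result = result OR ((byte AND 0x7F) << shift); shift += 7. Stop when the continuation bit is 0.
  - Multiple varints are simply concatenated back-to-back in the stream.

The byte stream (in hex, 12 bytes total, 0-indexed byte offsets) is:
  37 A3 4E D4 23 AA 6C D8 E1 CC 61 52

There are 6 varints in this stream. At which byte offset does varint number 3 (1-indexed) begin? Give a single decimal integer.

  byte[0]=0x37 cont=0 payload=0x37=55: acc |= 55<<0 -> acc=55 shift=7 [end]
Varint 1: bytes[0:1] = 37 -> value 55 (1 byte(s))
  byte[1]=0xA3 cont=1 payload=0x23=35: acc |= 35<<0 -> acc=35 shift=7
  byte[2]=0x4E cont=0 payload=0x4E=78: acc |= 78<<7 -> acc=10019 shift=14 [end]
Varint 2: bytes[1:3] = A3 4E -> value 10019 (2 byte(s))
  byte[3]=0xD4 cont=1 payload=0x54=84: acc |= 84<<0 -> acc=84 shift=7
  byte[4]=0x23 cont=0 payload=0x23=35: acc |= 35<<7 -> acc=4564 shift=14 [end]
Varint 3: bytes[3:5] = D4 23 -> value 4564 (2 byte(s))
  byte[5]=0xAA cont=1 payload=0x2A=42: acc |= 42<<0 -> acc=42 shift=7
  byte[6]=0x6C cont=0 payload=0x6C=108: acc |= 108<<7 -> acc=13866 shift=14 [end]
Varint 4: bytes[5:7] = AA 6C -> value 13866 (2 byte(s))
  byte[7]=0xD8 cont=1 payload=0x58=88: acc |= 88<<0 -> acc=88 shift=7
  byte[8]=0xE1 cont=1 payload=0x61=97: acc |= 97<<7 -> acc=12504 shift=14
  byte[9]=0xCC cont=1 payload=0x4C=76: acc |= 76<<14 -> acc=1257688 shift=21
  byte[10]=0x61 cont=0 payload=0x61=97: acc |= 97<<21 -> acc=204681432 shift=28 [end]
Varint 5: bytes[7:11] = D8 E1 CC 61 -> value 204681432 (4 byte(s))
  byte[11]=0x52 cont=0 payload=0x52=82: acc |= 82<<0 -> acc=82 shift=7 [end]
Varint 6: bytes[11:12] = 52 -> value 82 (1 byte(s))

Answer: 3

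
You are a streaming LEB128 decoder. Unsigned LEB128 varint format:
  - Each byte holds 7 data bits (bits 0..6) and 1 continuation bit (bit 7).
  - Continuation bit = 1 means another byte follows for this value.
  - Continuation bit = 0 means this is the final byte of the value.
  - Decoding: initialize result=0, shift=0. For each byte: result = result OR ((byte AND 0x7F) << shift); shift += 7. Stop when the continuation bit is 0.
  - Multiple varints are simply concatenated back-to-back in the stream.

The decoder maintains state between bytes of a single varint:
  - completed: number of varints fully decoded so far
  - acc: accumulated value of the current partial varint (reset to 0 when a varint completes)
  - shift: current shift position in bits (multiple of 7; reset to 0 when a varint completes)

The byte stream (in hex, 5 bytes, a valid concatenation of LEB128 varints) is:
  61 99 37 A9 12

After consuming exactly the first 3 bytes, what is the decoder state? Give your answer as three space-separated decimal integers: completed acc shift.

Answer: 2 0 0

Derivation:
byte[0]=0x61 cont=0 payload=0x61: varint #1 complete (value=97); reset -> completed=1 acc=0 shift=0
byte[1]=0x99 cont=1 payload=0x19: acc |= 25<<0 -> completed=1 acc=25 shift=7
byte[2]=0x37 cont=0 payload=0x37: varint #2 complete (value=7065); reset -> completed=2 acc=0 shift=0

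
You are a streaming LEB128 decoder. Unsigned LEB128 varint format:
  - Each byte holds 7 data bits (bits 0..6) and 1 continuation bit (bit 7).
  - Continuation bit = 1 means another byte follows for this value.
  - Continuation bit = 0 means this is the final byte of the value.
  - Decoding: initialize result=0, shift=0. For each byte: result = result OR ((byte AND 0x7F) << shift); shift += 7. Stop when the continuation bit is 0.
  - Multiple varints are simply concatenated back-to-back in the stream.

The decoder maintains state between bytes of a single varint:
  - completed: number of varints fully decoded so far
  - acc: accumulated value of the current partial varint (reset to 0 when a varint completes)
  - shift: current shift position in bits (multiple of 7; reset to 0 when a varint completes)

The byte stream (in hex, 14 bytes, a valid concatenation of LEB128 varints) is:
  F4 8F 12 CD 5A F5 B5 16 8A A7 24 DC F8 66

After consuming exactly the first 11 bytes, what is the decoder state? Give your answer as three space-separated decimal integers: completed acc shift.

byte[0]=0xF4 cont=1 payload=0x74: acc |= 116<<0 -> completed=0 acc=116 shift=7
byte[1]=0x8F cont=1 payload=0x0F: acc |= 15<<7 -> completed=0 acc=2036 shift=14
byte[2]=0x12 cont=0 payload=0x12: varint #1 complete (value=296948); reset -> completed=1 acc=0 shift=0
byte[3]=0xCD cont=1 payload=0x4D: acc |= 77<<0 -> completed=1 acc=77 shift=7
byte[4]=0x5A cont=0 payload=0x5A: varint #2 complete (value=11597); reset -> completed=2 acc=0 shift=0
byte[5]=0xF5 cont=1 payload=0x75: acc |= 117<<0 -> completed=2 acc=117 shift=7
byte[6]=0xB5 cont=1 payload=0x35: acc |= 53<<7 -> completed=2 acc=6901 shift=14
byte[7]=0x16 cont=0 payload=0x16: varint #3 complete (value=367349); reset -> completed=3 acc=0 shift=0
byte[8]=0x8A cont=1 payload=0x0A: acc |= 10<<0 -> completed=3 acc=10 shift=7
byte[9]=0xA7 cont=1 payload=0x27: acc |= 39<<7 -> completed=3 acc=5002 shift=14
byte[10]=0x24 cont=0 payload=0x24: varint #4 complete (value=594826); reset -> completed=4 acc=0 shift=0

Answer: 4 0 0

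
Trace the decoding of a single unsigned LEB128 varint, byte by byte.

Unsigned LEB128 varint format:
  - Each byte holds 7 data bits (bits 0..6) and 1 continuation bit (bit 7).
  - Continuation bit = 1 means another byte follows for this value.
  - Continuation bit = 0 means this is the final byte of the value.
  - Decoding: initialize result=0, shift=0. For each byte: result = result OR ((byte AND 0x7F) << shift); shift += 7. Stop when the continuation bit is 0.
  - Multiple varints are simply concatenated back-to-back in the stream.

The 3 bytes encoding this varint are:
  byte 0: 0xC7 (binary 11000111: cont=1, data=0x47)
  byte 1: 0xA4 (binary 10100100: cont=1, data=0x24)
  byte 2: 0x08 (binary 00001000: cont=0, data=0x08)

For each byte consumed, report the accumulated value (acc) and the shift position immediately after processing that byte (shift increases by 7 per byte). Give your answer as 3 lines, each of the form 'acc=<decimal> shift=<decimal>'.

Answer: acc=71 shift=7
acc=4679 shift=14
acc=135751 shift=21

Derivation:
byte 0=0xC7: payload=0x47=71, contrib = 71<<0 = 71; acc -> 71, shift -> 7
byte 1=0xA4: payload=0x24=36, contrib = 36<<7 = 4608; acc -> 4679, shift -> 14
byte 2=0x08: payload=0x08=8, contrib = 8<<14 = 131072; acc -> 135751, shift -> 21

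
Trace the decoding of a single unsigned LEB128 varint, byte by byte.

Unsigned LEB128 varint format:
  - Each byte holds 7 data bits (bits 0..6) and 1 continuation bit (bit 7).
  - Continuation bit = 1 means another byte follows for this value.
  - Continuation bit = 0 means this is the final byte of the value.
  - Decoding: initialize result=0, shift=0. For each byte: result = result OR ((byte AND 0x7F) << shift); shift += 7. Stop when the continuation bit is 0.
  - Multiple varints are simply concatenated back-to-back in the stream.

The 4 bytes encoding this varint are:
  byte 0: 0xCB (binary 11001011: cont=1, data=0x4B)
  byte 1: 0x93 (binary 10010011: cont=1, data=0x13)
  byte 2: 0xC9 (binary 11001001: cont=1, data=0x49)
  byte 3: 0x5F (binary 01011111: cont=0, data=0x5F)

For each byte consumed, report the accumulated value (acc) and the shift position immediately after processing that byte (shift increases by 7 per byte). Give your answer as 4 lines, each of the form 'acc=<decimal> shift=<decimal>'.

Answer: acc=75 shift=7
acc=2507 shift=14
acc=1198539 shift=21
acc=200427979 shift=28

Derivation:
byte 0=0xCB: payload=0x4B=75, contrib = 75<<0 = 75; acc -> 75, shift -> 7
byte 1=0x93: payload=0x13=19, contrib = 19<<7 = 2432; acc -> 2507, shift -> 14
byte 2=0xC9: payload=0x49=73, contrib = 73<<14 = 1196032; acc -> 1198539, shift -> 21
byte 3=0x5F: payload=0x5F=95, contrib = 95<<21 = 199229440; acc -> 200427979, shift -> 28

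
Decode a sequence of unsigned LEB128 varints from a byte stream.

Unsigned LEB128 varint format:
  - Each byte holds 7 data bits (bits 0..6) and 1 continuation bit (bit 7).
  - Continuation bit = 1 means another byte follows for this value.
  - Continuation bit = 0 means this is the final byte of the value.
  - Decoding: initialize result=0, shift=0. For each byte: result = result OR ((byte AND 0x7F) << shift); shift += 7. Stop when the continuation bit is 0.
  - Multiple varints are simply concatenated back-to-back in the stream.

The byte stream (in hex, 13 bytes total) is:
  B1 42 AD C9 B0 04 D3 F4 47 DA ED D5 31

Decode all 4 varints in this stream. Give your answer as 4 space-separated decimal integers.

Answer: 8497 9184429 1178195 104167130

Derivation:
  byte[0]=0xB1 cont=1 payload=0x31=49: acc |= 49<<0 -> acc=49 shift=7
  byte[1]=0x42 cont=0 payload=0x42=66: acc |= 66<<7 -> acc=8497 shift=14 [end]
Varint 1: bytes[0:2] = B1 42 -> value 8497 (2 byte(s))
  byte[2]=0xAD cont=1 payload=0x2D=45: acc |= 45<<0 -> acc=45 shift=7
  byte[3]=0xC9 cont=1 payload=0x49=73: acc |= 73<<7 -> acc=9389 shift=14
  byte[4]=0xB0 cont=1 payload=0x30=48: acc |= 48<<14 -> acc=795821 shift=21
  byte[5]=0x04 cont=0 payload=0x04=4: acc |= 4<<21 -> acc=9184429 shift=28 [end]
Varint 2: bytes[2:6] = AD C9 B0 04 -> value 9184429 (4 byte(s))
  byte[6]=0xD3 cont=1 payload=0x53=83: acc |= 83<<0 -> acc=83 shift=7
  byte[7]=0xF4 cont=1 payload=0x74=116: acc |= 116<<7 -> acc=14931 shift=14
  byte[8]=0x47 cont=0 payload=0x47=71: acc |= 71<<14 -> acc=1178195 shift=21 [end]
Varint 3: bytes[6:9] = D3 F4 47 -> value 1178195 (3 byte(s))
  byte[9]=0xDA cont=1 payload=0x5A=90: acc |= 90<<0 -> acc=90 shift=7
  byte[10]=0xED cont=1 payload=0x6D=109: acc |= 109<<7 -> acc=14042 shift=14
  byte[11]=0xD5 cont=1 payload=0x55=85: acc |= 85<<14 -> acc=1406682 shift=21
  byte[12]=0x31 cont=0 payload=0x31=49: acc |= 49<<21 -> acc=104167130 shift=28 [end]
Varint 4: bytes[9:13] = DA ED D5 31 -> value 104167130 (4 byte(s))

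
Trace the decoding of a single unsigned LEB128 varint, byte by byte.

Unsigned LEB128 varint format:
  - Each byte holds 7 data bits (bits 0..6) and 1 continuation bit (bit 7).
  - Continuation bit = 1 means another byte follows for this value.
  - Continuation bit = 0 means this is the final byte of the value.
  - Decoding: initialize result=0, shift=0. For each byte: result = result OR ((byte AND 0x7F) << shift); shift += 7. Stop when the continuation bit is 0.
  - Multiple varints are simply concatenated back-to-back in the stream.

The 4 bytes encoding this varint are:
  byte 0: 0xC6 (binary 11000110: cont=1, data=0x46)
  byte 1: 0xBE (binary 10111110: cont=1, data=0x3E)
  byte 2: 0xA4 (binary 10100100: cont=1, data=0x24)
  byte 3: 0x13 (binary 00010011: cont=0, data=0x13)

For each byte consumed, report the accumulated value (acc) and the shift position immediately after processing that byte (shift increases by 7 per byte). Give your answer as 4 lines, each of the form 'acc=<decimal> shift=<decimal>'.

byte 0=0xC6: payload=0x46=70, contrib = 70<<0 = 70; acc -> 70, shift -> 7
byte 1=0xBE: payload=0x3E=62, contrib = 62<<7 = 7936; acc -> 8006, shift -> 14
byte 2=0xA4: payload=0x24=36, contrib = 36<<14 = 589824; acc -> 597830, shift -> 21
byte 3=0x13: payload=0x13=19, contrib = 19<<21 = 39845888; acc -> 40443718, shift -> 28

Answer: acc=70 shift=7
acc=8006 shift=14
acc=597830 shift=21
acc=40443718 shift=28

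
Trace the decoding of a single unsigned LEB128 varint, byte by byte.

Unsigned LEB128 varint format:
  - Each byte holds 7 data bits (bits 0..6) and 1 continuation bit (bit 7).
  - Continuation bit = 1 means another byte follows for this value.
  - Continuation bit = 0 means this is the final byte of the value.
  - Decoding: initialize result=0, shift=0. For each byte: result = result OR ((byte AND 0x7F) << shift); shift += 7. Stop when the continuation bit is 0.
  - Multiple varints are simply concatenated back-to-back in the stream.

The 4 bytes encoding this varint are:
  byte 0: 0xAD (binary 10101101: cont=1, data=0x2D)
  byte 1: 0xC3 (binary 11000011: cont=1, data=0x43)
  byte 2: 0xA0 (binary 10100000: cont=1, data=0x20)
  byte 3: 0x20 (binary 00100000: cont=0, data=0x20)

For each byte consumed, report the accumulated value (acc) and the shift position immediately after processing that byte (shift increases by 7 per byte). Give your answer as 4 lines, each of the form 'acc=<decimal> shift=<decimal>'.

Answer: acc=45 shift=7
acc=8621 shift=14
acc=532909 shift=21
acc=67641773 shift=28

Derivation:
byte 0=0xAD: payload=0x2D=45, contrib = 45<<0 = 45; acc -> 45, shift -> 7
byte 1=0xC3: payload=0x43=67, contrib = 67<<7 = 8576; acc -> 8621, shift -> 14
byte 2=0xA0: payload=0x20=32, contrib = 32<<14 = 524288; acc -> 532909, shift -> 21
byte 3=0x20: payload=0x20=32, contrib = 32<<21 = 67108864; acc -> 67641773, shift -> 28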